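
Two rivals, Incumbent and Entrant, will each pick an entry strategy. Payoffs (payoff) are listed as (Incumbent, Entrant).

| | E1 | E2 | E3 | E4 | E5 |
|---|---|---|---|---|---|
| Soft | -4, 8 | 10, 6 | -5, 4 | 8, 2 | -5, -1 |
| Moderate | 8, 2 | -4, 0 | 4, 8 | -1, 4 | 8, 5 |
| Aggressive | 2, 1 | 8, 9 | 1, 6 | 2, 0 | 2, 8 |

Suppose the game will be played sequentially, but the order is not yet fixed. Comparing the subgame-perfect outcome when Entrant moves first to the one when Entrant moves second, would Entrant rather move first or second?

If Incumbent leads: Entrant's best replies are Soft→E1, Moderate→E3, Aggressive→E2; Incumbent's induced payoffs -4, 4, 8; outcome (Aggressive, E2), payoffs (8, 9).
If Entrant leads: Incumbent's best replies are E1→Moderate, E2→Soft, E3→Moderate, E4→Soft, E5→Moderate; Entrant's induced payoffs 2, 6, 8, 2, 5; outcome (Moderate, E3), payoffs (4, 8).
Entrant gets 8 moving first and 9 moving second, so Entrant prefers to move second.

second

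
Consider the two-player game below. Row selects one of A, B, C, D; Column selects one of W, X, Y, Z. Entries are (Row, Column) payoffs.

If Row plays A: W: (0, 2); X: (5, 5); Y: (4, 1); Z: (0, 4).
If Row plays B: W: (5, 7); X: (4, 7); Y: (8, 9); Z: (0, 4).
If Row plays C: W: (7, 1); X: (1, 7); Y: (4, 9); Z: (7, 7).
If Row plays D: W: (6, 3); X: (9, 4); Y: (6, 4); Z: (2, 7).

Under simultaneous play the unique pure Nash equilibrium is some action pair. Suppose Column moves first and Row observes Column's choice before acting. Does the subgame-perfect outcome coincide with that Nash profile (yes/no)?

yes

Solve by backward induction (Column leads).
- W: BR = C, leader payoff 1.
- X: BR = D, leader payoff 4.
- Y: BR = B, leader payoff 9.
- Z: BR = C, leader payoff 7.
Column's induced payoffs are 1, 4, 9, 7, so Column commits to Y. Subgame-perfect outcome: (B, Y) with payoffs (8, 9).
For the simultaneous game, intersect best replies.
Row's best replies: W→C; X→D; Y→B; Z→C.
Column's best replies: A→X; B→Y; C→Y; D→Z.
Only (B, Y) has each player best-responding; Nash payoffs (8, 9).
Sequential outcome (B, Y) coincides with the Nash profile (B, Y).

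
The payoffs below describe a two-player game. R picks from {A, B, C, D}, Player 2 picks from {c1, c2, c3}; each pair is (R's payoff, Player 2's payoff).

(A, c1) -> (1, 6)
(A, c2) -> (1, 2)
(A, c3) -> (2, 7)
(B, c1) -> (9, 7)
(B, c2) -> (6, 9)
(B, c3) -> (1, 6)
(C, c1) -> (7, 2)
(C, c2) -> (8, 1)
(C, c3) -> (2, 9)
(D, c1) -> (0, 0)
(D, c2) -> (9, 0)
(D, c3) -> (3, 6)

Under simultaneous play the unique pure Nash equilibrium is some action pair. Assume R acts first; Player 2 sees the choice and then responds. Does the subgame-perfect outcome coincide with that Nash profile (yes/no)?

no

Work backward from Player 2's decision.
- A → Player 2 plays c3 (best of 6, 2, 7); R gets 2.
- B → Player 2 plays c2 (best of 7, 9, 6); R gets 6.
- C → Player 2 plays c3 (best of 2, 1, 9); R gets 2.
- D → Player 2 plays c3 (best of 0, 0, 6); R gets 3.
R's induced payoffs are 2, 6, 2, 3, so R commits to B. Subgame-perfect outcome: (B, c2) with payoffs (6, 9).
Under simultaneous play:
R's best replies: c1→B; c2→D; c3→D.
Player 2's best replies: A→c3; B→c2; C→c3; D→c3.
The unique mutual best reply is (D, c3), giving (3, 6).
Sequential outcome (B, c2) differs from the Nash profile (D, c3).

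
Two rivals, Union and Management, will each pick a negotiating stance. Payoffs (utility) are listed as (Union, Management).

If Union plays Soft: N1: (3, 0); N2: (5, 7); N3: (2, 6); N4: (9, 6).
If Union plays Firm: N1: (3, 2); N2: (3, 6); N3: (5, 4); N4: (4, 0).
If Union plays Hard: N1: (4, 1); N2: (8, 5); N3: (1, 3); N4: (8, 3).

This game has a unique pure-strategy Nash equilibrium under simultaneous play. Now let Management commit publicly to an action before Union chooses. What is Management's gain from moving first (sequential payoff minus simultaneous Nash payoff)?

1

Backward induction with Management moving first.
- N1: BR = Hard, leader payoff 1.
- N2: BR = Hard, leader payoff 5.
- N3: BR = Firm, leader payoff 4.
- N4: BR = Soft, leader payoff 6.
Management's induced payoffs are 1, 5, 4, 6, so Management commits to N4. Subgame-perfect outcome: (Soft, N4) with payoffs (9, 6).
For the simultaneous game, intersect best replies.
Union's best replies: N1→Hard; N2→Hard; N3→Firm; N4→Soft.
Management's best replies: Soft→N2; Firm→N2; Hard→N2.
The unique mutual best reply is (Hard, N2), giving (8, 5).
Management's commitment gain: 6 − 5 = 1.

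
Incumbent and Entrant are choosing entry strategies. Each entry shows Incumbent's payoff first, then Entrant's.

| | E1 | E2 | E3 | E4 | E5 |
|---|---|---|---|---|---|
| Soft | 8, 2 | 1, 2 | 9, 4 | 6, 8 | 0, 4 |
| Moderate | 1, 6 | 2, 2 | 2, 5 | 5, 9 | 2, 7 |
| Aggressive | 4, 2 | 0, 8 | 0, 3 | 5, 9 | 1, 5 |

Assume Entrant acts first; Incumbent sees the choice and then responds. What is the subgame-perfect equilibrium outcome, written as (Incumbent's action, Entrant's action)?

Incumbent best-responds to each possible Entrant move:
- E1: Incumbent compares 8, 1, 4 and picks Soft; Entrant would get 2.
- E2: Incumbent compares 1, 2, 0 and picks Moderate; Entrant would get 2.
- E3: Incumbent compares 9, 2, 0 and picks Soft; Entrant would get 4.
- E4: Incumbent compares 6, 5, 5 and picks Soft; Entrant would get 8.
- E5: Incumbent compares 0, 2, 1 and picks Moderate; Entrant would get 7.
Maximizing over 2, 2, 4, 8, 7, Entrant chooses E4. Subgame-perfect outcome: (Soft, E4) with payoffs (6, 8).

(Soft, E4)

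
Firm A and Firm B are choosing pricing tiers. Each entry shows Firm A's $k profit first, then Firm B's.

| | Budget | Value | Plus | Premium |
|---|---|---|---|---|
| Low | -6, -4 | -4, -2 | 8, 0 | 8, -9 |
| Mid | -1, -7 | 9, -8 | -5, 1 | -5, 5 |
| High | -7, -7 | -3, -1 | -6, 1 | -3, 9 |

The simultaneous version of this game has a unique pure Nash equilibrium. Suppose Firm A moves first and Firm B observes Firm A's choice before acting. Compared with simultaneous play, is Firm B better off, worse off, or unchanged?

unchanged

Backward induction with Firm A moving first.
- Low: Firm B compares -4, -2, 0, -9 and picks Plus; Firm A would get 8.
- Mid: Firm B compares -7, -8, 1, 5 and picks Premium; Firm A would get -5.
- High: Firm B compares -7, -1, 1, 9 and picks Premium; Firm A would get -3.
Maximizing over 8, -5, -3, Firm A chooses Low. Subgame-perfect outcome: (Low, Plus) with payoffs (8, 0).
For the simultaneous game, intersect best replies.
Firm A's best replies: Budget→Mid; Value→Mid; Plus→Low; Premium→Low.
Firm B's best replies: Low→Plus; Mid→Premium; High→Premium.
The unique mutual best reply is (Low, Plus), giving (8, 0).
Firm B earns 0 sequentially versus 0 at the Nash outcome: unchanged.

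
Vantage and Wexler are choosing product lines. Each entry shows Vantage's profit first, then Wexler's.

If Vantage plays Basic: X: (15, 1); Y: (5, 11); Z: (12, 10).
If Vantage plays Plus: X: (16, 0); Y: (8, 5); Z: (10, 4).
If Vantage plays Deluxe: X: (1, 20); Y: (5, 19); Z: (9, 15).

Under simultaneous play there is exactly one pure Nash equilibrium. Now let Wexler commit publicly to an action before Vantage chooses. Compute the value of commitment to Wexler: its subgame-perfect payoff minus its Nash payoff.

5

Vantage best-responds to each possible Wexler move:
- X: Vantage compares 15, 16, 1 and picks Plus; Wexler would get 0.
- Y: Vantage compares 5, 8, 5 and picks Plus; Wexler would get 5.
- Z: Vantage compares 12, 10, 9 and picks Basic; Wexler would get 10.
Wexler's induced payoffs are 0, 5, 10, so Wexler commits to Z. Subgame-perfect outcome: (Basic, Z) with payoffs (12, 10).
Now find the simultaneous Nash equilibrium.
Vantage's best replies: X→Plus; Y→Plus; Z→Basic.
Wexler's best replies: Basic→Y; Plus→Y; Deluxe→X.
Only (Plus, Y) has each player best-responding; Nash payoffs (8, 5).
Wexler's commitment gain: 10 − 5 = 5.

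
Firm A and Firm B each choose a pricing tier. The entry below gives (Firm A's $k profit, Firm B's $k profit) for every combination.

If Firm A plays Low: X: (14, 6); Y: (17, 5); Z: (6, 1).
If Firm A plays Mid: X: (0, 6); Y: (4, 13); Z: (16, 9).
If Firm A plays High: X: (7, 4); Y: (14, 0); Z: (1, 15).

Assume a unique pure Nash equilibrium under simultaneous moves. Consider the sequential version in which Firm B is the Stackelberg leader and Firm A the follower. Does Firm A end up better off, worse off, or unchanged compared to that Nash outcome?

Firm A best-responds to each possible Firm B move:
- X: BR = Low, leader payoff 6.
- Y: BR = Low, leader payoff 5.
- Z: BR = Mid, leader payoff 9.
Firm B's induced payoffs are 6, 5, 9, so Firm B commits to Z. Subgame-perfect outcome: (Mid, Z) with payoffs (16, 9).
Now find the simultaneous Nash equilibrium.
Firm A's best replies: X→Low; Y→Low; Z→Mid.
Firm B's best replies: Low→X; Mid→Y; High→Z.
The unique mutual best reply is (Low, X), giving (14, 6).
Firm A earns 16 sequentially versus 14 at the Nash outcome: better off.

better off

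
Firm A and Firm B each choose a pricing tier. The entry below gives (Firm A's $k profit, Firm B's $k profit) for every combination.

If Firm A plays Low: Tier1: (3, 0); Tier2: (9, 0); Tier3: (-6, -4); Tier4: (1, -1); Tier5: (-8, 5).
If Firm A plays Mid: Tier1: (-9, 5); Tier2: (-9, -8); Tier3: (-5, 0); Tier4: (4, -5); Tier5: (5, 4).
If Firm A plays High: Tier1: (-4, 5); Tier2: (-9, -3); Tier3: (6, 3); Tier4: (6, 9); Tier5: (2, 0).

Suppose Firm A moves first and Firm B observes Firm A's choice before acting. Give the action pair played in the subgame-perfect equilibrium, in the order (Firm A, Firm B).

(High, Tier4)

Firm B best-responds to each possible Firm A move:
- Low: Firm B compares 0, 0, -4, -1, 5 and picks Tier5; Firm A would get -8.
- Mid: Firm B compares 5, -8, 0, -5, 4 and picks Tier1; Firm A would get -9.
- High: Firm B compares 5, -3, 3, 9, 0 and picks Tier4; Firm A would get 6.
Among -8, -9, 6, the best is 6 at High. Subgame-perfect outcome: (High, Tier4) with payoffs (6, 9).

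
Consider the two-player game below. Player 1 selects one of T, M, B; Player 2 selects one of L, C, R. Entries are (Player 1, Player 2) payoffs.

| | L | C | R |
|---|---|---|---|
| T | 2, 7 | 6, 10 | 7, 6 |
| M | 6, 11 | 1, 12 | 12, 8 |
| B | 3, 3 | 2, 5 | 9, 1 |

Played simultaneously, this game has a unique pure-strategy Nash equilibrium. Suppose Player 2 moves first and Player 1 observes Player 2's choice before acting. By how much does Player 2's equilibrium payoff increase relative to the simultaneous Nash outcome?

Player 1 best-responds to each possible Player 2 move:
- L: Player 1 compares 2, 6, 3 and picks M; Player 2 would get 11.
- C: Player 1 compares 6, 1, 2 and picks T; Player 2 would get 10.
- R: Player 1 compares 7, 12, 9 and picks M; Player 2 would get 8.
Player 2's induced payoffs are 11, 10, 8, so Player 2 commits to L. Subgame-perfect outcome: (M, L) with payoffs (6, 11).
For the simultaneous game, intersect best replies.
Player 1's best replies: L→M; C→T; R→M.
Player 2's best replies: T→C; M→C; B→C.
Only (T, C) has each player best-responding; Nash payoffs (6, 10).
Player 2's commitment gain: 11 − 10 = 1.

1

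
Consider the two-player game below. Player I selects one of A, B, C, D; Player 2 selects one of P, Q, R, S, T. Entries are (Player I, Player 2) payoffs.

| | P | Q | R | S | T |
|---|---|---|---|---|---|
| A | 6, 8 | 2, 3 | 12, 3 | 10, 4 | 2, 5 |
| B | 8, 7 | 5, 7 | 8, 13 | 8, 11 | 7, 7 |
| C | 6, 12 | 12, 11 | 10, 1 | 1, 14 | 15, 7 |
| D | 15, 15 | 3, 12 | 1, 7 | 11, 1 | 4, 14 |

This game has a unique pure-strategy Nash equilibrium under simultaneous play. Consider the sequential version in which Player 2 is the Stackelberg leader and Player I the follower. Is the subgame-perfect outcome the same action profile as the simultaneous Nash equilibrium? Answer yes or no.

Backward induction with Player 2 moving first.
- P: Player I compares 6, 8, 6, 15 and picks D; Player 2 would get 15.
- Q: Player I compares 2, 5, 12, 3 and picks C; Player 2 would get 11.
- R: Player I compares 12, 8, 10, 1 and picks A; Player 2 would get 3.
- S: Player I compares 10, 8, 1, 11 and picks D; Player 2 would get 1.
- T: Player I compares 2, 7, 15, 4 and picks C; Player 2 would get 7.
Among 15, 11, 3, 1, 7, the best is 15 at P. Subgame-perfect outcome: (D, P) with payoffs (15, 15).
For the simultaneous game, intersect best replies.
Player I's best replies: P→D; Q→C; R→A; S→D; T→C.
Player 2's best replies: A→P; B→R; C→S; D→P.
The unique mutual best reply is (D, P), giving (15, 15).
Sequential outcome (D, P) coincides with the Nash profile (D, P).

yes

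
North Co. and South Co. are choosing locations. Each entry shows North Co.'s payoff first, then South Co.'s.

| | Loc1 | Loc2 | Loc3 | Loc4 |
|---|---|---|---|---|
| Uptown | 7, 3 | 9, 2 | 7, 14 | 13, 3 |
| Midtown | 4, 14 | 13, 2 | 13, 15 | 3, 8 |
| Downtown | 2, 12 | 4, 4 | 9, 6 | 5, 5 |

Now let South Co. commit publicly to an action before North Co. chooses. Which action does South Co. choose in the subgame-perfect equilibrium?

Loc3

Work backward from North Co.'s decision.
- Loc1 → North Co. plays Uptown (best of 7, 4, 2); South Co. gets 3.
- Loc2 → North Co. plays Midtown (best of 9, 13, 4); South Co. gets 2.
- Loc3 → North Co. plays Midtown (best of 7, 13, 9); South Co. gets 15.
- Loc4 → North Co. plays Uptown (best of 13, 3, 5); South Co. gets 3.
South Co.'s induced payoffs are 3, 2, 15, 3, so South Co. commits to Loc3. Subgame-perfect outcome: (Midtown, Loc3) with payoffs (13, 15).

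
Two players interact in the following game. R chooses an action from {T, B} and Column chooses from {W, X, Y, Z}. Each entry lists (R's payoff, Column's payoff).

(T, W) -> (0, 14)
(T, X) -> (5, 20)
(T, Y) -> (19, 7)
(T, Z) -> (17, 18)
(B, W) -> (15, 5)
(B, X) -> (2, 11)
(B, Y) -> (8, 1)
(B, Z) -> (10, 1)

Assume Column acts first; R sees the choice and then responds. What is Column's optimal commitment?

X

Work backward from R's decision.
- W: R compares 0, 15 and picks B; Column would get 5.
- X: R compares 5, 2 and picks T; Column would get 20.
- Y: R compares 19, 8 and picks T; Column would get 7.
- Z: R compares 17, 10 and picks T; Column would get 18.
Maximizing over 5, 20, 7, 18, Column chooses X. Subgame-perfect outcome: (T, X) with payoffs (5, 20).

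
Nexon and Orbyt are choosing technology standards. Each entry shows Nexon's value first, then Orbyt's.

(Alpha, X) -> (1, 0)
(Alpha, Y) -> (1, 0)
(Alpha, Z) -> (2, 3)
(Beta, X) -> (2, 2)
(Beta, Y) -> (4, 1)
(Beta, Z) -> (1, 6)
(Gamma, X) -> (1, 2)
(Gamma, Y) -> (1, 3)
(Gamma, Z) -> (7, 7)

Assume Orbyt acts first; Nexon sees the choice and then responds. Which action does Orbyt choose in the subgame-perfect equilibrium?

Z

Solve by backward induction (Orbyt leads).
- X → Nexon plays Beta (best of 1, 2, 1); Orbyt gets 2.
- Y → Nexon plays Beta (best of 1, 4, 1); Orbyt gets 1.
- Z → Nexon plays Gamma (best of 2, 1, 7); Orbyt gets 7.
Maximizing over 2, 1, 7, Orbyt chooses Z. Subgame-perfect outcome: (Gamma, Z) with payoffs (7, 7).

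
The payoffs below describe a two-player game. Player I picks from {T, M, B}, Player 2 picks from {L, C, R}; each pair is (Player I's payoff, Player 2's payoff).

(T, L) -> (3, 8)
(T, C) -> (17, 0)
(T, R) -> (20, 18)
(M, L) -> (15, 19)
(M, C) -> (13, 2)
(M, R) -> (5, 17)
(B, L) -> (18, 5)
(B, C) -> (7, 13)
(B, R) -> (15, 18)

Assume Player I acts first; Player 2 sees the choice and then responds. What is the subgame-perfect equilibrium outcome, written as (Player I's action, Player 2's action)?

(T, R)

Solve by backward induction (Player I leads).
- T: BR = R, leader payoff 20.
- M: BR = L, leader payoff 15.
- B: BR = R, leader payoff 15.
Among 20, 15, 15, the best is 20 at T. Subgame-perfect outcome: (T, R) with payoffs (20, 18).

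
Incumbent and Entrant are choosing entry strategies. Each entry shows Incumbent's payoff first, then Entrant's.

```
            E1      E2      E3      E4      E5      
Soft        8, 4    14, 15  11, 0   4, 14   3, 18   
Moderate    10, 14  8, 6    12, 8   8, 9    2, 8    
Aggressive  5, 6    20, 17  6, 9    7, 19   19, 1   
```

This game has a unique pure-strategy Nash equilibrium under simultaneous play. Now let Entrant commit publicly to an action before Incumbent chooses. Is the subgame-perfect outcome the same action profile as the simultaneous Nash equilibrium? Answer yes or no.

no

Work backward from Incumbent's decision.
- E1: BR = Moderate, leader payoff 14.
- E2: BR = Aggressive, leader payoff 17.
- E3: BR = Moderate, leader payoff 8.
- E4: BR = Moderate, leader payoff 9.
- E5: BR = Aggressive, leader payoff 1.
Maximizing over 14, 17, 8, 9, 1, Entrant chooses E2. Subgame-perfect outcome: (Aggressive, E2) with payoffs (20, 17).
Now find the simultaneous Nash equilibrium.
Incumbent's best replies: E1→Moderate; E2→Aggressive; E3→Moderate; E4→Moderate; E5→Aggressive.
Entrant's best replies: Soft→E5; Moderate→E1; Aggressive→E4.
Only (Moderate, E1) has each player best-responding; Nash payoffs (10, 14).
Sequential outcome (Aggressive, E2) differs from the Nash profile (Moderate, E1).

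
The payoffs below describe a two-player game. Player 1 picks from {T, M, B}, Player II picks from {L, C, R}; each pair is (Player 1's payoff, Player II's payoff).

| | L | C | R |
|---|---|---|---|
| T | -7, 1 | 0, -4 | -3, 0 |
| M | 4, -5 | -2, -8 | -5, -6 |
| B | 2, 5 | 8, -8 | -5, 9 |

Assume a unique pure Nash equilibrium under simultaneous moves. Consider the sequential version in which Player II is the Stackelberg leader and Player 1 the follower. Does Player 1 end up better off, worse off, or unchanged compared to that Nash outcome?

worse off

Backward induction with Player II moving first.
- L: BR = M, leader payoff -5.
- C: BR = B, leader payoff -8.
- R: BR = T, leader payoff 0.
Among -5, -8, 0, the best is 0 at R. Subgame-perfect outcome: (T, R) with payoffs (-3, 0).
Now find the simultaneous Nash equilibrium.
Player 1's best replies: L→M; C→B; R→T.
Player II's best replies: T→L; M→L; B→R.
Only (M, L) has each player best-responding; Nash payoffs (4, -5).
Player 1 earns -3 sequentially versus 4 at the Nash outcome: worse off.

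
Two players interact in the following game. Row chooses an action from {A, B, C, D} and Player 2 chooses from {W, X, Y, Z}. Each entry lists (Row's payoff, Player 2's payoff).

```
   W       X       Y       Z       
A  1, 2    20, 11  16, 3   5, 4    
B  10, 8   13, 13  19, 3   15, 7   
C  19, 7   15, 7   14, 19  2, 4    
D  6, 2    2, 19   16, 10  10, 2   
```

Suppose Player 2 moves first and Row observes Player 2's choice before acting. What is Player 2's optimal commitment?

X

Solve by backward induction (Player 2 leads).
- W → Row plays C (best of 1, 10, 19, 6); Player 2 gets 7.
- X → Row plays A (best of 20, 13, 15, 2); Player 2 gets 11.
- Y → Row plays B (best of 16, 19, 14, 16); Player 2 gets 3.
- Z → Row plays B (best of 5, 15, 2, 10); Player 2 gets 7.
Maximizing over 7, 11, 3, 7, Player 2 chooses X. Subgame-perfect outcome: (A, X) with payoffs (20, 11).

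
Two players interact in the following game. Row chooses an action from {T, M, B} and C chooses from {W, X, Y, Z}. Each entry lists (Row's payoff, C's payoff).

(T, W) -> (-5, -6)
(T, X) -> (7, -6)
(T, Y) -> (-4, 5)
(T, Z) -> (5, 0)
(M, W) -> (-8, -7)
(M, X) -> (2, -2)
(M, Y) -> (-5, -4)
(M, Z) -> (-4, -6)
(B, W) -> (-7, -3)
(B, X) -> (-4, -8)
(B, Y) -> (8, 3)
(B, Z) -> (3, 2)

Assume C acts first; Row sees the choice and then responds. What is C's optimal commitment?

Solve by backward induction (C leads).
- W: Row compares -5, -8, -7 and picks T; C would get -6.
- X: Row compares 7, 2, -4 and picks T; C would get -6.
- Y: Row compares -4, -5, 8 and picks B; C would get 3.
- Z: Row compares 5, -4, 3 and picks T; C would get 0.
Maximizing over -6, -6, 3, 0, C chooses Y. Subgame-perfect outcome: (B, Y) with payoffs (8, 3).

Y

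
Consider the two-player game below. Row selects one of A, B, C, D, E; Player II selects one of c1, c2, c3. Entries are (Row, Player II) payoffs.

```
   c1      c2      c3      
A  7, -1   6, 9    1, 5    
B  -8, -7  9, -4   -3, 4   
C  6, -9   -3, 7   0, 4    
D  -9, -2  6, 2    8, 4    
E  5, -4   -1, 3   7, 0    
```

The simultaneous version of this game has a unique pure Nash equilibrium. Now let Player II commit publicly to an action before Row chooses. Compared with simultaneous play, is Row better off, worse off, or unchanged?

Backward induction with Player II moving first.
- c1 → Row plays A (best of 7, -8, 6, -9, 5); Player II gets -1.
- c2 → Row plays B (best of 6, 9, -3, 6, -1); Player II gets -4.
- c3 → Row plays D (best of 1, -3, 0, 8, 7); Player II gets 4.
Player II's induced payoffs are -1, -4, 4, so Player II commits to c3. Subgame-perfect outcome: (D, c3) with payoffs (8, 4).
For the simultaneous game, intersect best replies.
Row's best replies: c1→A; c2→B; c3→D.
Player II's best replies: A→c2; B→c3; C→c2; D→c3; E→c2.
The unique mutual best reply is (D, c3), giving (8, 4).
Row earns 8 sequentially versus 8 at the Nash outcome: unchanged.

unchanged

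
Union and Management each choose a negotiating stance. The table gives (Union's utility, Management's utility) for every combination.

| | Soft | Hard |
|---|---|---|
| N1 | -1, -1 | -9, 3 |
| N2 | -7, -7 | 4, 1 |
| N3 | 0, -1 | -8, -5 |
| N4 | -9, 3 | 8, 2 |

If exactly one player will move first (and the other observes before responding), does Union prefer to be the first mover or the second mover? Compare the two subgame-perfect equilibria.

second

If Union leads: Management's best replies are N1→Hard, N2→Hard, N3→Soft, N4→Soft; Union's induced payoffs -9, 4, 0, -9; outcome (N2, Hard), payoffs (4, 1).
If Management leads: Union's best replies are Soft→N3, Hard→N4; Management's induced payoffs -1, 2; outcome (N4, Hard), payoffs (8, 2).
Union gets 4 moving first and 8 moving second, so Union prefers to move second.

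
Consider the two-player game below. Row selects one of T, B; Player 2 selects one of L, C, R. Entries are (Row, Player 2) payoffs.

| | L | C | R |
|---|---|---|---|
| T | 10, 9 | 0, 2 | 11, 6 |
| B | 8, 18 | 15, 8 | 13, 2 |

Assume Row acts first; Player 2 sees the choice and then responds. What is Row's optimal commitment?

Backward induction with Row moving first.
- T: Player 2 compares 9, 2, 6 and picks L; Row would get 10.
- B: Player 2 compares 18, 8, 2 and picks L; Row would get 8.
Row's induced payoffs are 10, 8, so Row commits to T. Subgame-perfect outcome: (T, L) with payoffs (10, 9).

T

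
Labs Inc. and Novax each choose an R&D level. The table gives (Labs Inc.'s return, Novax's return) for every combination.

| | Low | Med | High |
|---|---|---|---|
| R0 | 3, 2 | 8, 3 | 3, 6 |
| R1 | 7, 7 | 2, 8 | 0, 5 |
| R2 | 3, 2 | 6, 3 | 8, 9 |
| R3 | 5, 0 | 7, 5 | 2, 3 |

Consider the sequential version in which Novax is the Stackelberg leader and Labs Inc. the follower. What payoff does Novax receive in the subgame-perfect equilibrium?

Solve by backward induction (Novax leads).
- Low → Labs Inc. plays R1 (best of 3, 7, 3, 5); Novax gets 7.
- Med → Labs Inc. plays R0 (best of 8, 2, 6, 7); Novax gets 3.
- High → Labs Inc. plays R2 (best of 3, 0, 8, 2); Novax gets 9.
Among 7, 3, 9, the best is 9 at High. Subgame-perfect outcome: (R2, High) with payoffs (8, 9).

9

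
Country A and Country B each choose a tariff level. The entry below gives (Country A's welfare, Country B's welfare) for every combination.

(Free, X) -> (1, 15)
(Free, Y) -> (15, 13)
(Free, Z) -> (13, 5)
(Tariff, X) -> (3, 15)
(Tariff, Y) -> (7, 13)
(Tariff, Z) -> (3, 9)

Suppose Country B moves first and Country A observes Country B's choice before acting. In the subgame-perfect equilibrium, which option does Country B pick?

X

Solve by backward induction (Country B leads).
- X → Country A plays Tariff (best of 1, 3); Country B gets 15.
- Y → Country A plays Free (best of 15, 7); Country B gets 13.
- Z → Country A plays Free (best of 13, 3); Country B gets 5.
Among 15, 13, 5, the best is 15 at X. Subgame-perfect outcome: (Tariff, X) with payoffs (3, 15).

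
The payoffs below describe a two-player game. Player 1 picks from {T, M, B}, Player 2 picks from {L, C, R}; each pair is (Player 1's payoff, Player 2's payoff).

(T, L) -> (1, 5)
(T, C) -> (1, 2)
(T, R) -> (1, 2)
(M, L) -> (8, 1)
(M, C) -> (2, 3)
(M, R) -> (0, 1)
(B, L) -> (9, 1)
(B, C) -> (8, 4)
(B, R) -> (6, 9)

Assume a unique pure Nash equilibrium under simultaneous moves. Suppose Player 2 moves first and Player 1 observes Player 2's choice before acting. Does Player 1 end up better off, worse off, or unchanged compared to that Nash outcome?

unchanged

Backward induction with Player 2 moving first.
- L → Player 1 plays B (best of 1, 8, 9); Player 2 gets 1.
- C → Player 1 plays B (best of 1, 2, 8); Player 2 gets 4.
- R → Player 1 plays B (best of 1, 0, 6); Player 2 gets 9.
Player 2's induced payoffs are 1, 4, 9, so Player 2 commits to R. Subgame-perfect outcome: (B, R) with payoffs (6, 9).
Under simultaneous play:
Player 1's best replies: L→B; C→B; R→B.
Player 2's best replies: T→L; M→C; B→R.
Only (B, R) has each player best-responding; Nash payoffs (6, 9).
Player 1 earns 6 sequentially versus 6 at the Nash outcome: unchanged.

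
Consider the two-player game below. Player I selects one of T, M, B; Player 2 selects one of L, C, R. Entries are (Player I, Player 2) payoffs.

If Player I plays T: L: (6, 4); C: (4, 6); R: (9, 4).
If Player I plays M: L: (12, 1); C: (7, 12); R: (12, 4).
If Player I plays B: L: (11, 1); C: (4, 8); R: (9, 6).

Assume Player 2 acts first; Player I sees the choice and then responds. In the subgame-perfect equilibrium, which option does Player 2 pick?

Solve by backward induction (Player 2 leads).
- L → Player I plays M (best of 6, 12, 11); Player 2 gets 1.
- C → Player I plays M (best of 4, 7, 4); Player 2 gets 12.
- R → Player I plays M (best of 9, 12, 9); Player 2 gets 4.
Maximizing over 1, 12, 4, Player 2 chooses C. Subgame-perfect outcome: (M, C) with payoffs (7, 12).

C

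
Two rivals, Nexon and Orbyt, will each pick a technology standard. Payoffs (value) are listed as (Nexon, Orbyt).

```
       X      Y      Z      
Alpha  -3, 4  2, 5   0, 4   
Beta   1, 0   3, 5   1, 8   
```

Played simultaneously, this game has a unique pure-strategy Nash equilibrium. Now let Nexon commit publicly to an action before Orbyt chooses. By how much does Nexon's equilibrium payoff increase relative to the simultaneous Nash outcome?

Backward induction with Nexon moving first.
- Alpha: Orbyt compares 4, 5, 4 and picks Y; Nexon would get 2.
- Beta: Orbyt compares 0, 5, 8 and picks Z; Nexon would get 1.
Maximizing over 2, 1, Nexon chooses Alpha. Subgame-perfect outcome: (Alpha, Y) with payoffs (2, 5).
Now find the simultaneous Nash equilibrium.
Nexon's best replies: X→Beta; Y→Beta; Z→Beta.
Orbyt's best replies: Alpha→Y; Beta→Z.
The unique mutual best reply is (Beta, Z), giving (1, 8).
Nexon's commitment gain: 2 − 1 = 1.

1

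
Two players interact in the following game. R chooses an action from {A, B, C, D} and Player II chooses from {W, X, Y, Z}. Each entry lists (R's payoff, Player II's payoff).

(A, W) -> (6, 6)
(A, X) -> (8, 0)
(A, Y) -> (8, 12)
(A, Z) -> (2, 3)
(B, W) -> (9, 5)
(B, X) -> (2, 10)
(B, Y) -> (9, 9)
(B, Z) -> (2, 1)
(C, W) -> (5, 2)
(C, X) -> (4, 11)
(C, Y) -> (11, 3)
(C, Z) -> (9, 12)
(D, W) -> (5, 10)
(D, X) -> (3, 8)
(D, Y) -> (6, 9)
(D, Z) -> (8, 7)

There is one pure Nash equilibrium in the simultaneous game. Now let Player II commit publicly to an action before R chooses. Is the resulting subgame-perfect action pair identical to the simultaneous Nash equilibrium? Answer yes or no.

yes

Work backward from R's decision.
- W: R compares 6, 9, 5, 5 and picks B; Player II would get 5.
- X: R compares 8, 2, 4, 3 and picks A; Player II would get 0.
- Y: R compares 8, 9, 11, 6 and picks C; Player II would get 3.
- Z: R compares 2, 2, 9, 8 and picks C; Player II would get 12.
Among 5, 0, 3, 12, the best is 12 at Z. Subgame-perfect outcome: (C, Z) with payoffs (9, 12).
Under simultaneous play:
R's best replies: W→B; X→A; Y→C; Z→C.
Player II's best replies: A→Y; B→X; C→Z; D→W.
The unique mutual best reply is (C, Z), giving (9, 12).
Sequential outcome (C, Z) coincides with the Nash profile (C, Z).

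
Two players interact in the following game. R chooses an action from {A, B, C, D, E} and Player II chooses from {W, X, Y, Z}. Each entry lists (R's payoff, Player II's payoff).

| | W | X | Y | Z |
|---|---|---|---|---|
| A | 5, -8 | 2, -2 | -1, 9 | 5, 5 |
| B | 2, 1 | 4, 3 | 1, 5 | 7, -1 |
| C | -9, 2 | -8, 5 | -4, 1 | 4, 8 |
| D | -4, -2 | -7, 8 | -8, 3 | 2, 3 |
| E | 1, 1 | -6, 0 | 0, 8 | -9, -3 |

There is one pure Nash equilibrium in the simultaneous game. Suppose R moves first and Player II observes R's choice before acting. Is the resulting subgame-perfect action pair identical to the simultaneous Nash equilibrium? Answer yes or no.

Work backward from Player II's decision.
- A → Player II plays Y (best of -8, -2, 9, 5); R gets -1.
- B → Player II plays Y (best of 1, 3, 5, -1); R gets 1.
- C → Player II plays Z (best of 2, 5, 1, 8); R gets 4.
- D → Player II plays X (best of -2, 8, 3, 3); R gets -7.
- E → Player II plays Y (best of 1, 0, 8, -3); R gets 0.
R's induced payoffs are -1, 1, 4, -7, 0, so R commits to C. Subgame-perfect outcome: (C, Z) with payoffs (4, 8).
Under simultaneous play:
R's best replies: W→A; X→B; Y→B; Z→B.
Player II's best replies: A→Y; B→Y; C→Z; D→X; E→Y.
The unique mutual best reply is (B, Y), giving (1, 5).
Sequential outcome (C, Z) differs from the Nash profile (B, Y).

no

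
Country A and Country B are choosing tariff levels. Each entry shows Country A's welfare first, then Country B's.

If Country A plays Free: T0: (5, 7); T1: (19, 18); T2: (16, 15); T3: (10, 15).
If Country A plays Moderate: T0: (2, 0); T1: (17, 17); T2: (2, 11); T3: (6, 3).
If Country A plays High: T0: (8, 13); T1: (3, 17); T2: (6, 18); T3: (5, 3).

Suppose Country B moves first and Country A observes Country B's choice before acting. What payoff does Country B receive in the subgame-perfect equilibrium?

18

Solve by backward induction (Country B leads).
- T0: Country A compares 5, 2, 8 and picks High; Country B would get 13.
- T1: Country A compares 19, 17, 3 and picks Free; Country B would get 18.
- T2: Country A compares 16, 2, 6 and picks Free; Country B would get 15.
- T3: Country A compares 10, 6, 5 and picks Free; Country B would get 15.
Country B's induced payoffs are 13, 18, 15, 15, so Country B commits to T1. Subgame-perfect outcome: (Free, T1) with payoffs (19, 18).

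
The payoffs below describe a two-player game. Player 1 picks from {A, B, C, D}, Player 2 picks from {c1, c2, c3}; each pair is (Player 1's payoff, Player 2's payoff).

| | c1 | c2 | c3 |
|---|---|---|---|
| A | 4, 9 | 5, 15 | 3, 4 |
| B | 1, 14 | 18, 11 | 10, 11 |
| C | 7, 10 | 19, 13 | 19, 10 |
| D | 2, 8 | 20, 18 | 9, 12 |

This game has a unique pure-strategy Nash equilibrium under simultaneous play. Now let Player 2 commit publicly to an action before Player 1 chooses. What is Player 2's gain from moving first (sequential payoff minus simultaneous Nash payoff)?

Backward induction with Player 2 moving first.
- c1: Player 1 compares 4, 1, 7, 2 and picks C; Player 2 would get 10.
- c2: Player 1 compares 5, 18, 19, 20 and picks D; Player 2 would get 18.
- c3: Player 1 compares 3, 10, 19, 9 and picks C; Player 2 would get 10.
Player 2's induced payoffs are 10, 18, 10, so Player 2 commits to c2. Subgame-perfect outcome: (D, c2) with payoffs (20, 18).
Now find the simultaneous Nash equilibrium.
Player 1's best replies: c1→C; c2→D; c3→C.
Player 2's best replies: A→c2; B→c1; C→c2; D→c2.
Only (D, c2) has each player best-responding; Nash payoffs (20, 18).
Player 2's commitment gain: 18 − 18 = 0.

0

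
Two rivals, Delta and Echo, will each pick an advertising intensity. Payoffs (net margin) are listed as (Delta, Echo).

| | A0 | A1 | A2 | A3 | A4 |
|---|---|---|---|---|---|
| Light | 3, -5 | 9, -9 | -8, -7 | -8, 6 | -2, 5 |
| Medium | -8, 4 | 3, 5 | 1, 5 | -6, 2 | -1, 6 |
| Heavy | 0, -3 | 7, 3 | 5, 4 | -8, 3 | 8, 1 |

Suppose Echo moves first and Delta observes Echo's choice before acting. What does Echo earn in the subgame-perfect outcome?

4

Delta best-responds to each possible Echo move:
- A0: BR = Light, leader payoff -5.
- A1: BR = Light, leader payoff -9.
- A2: BR = Heavy, leader payoff 4.
- A3: BR = Medium, leader payoff 2.
- A4: BR = Heavy, leader payoff 1.
Echo's induced payoffs are -5, -9, 4, 2, 1, so Echo commits to A2. Subgame-perfect outcome: (Heavy, A2) with payoffs (5, 4).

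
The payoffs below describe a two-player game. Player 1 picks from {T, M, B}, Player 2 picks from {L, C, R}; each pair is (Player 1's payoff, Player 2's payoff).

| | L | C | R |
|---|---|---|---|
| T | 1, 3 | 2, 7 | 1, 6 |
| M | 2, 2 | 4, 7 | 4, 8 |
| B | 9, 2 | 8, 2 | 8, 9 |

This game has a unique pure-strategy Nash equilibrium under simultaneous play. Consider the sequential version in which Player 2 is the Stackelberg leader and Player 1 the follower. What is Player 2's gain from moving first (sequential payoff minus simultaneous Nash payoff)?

0

Work backward from Player 1's decision.
- L: Player 1 compares 1, 2, 9 and picks B; Player 2 would get 2.
- C: Player 1 compares 2, 4, 8 and picks B; Player 2 would get 2.
- R: Player 1 compares 1, 4, 8 and picks B; Player 2 would get 9.
Among 2, 2, 9, the best is 9 at R. Subgame-perfect outcome: (B, R) with payoffs (8, 9).
For the simultaneous game, intersect best replies.
Player 1's best replies: L→B; C→B; R→B.
Player 2's best replies: T→C; M→R; B→R.
The unique mutual best reply is (B, R), giving (8, 9).
Player 2's commitment gain: 9 − 9 = 0.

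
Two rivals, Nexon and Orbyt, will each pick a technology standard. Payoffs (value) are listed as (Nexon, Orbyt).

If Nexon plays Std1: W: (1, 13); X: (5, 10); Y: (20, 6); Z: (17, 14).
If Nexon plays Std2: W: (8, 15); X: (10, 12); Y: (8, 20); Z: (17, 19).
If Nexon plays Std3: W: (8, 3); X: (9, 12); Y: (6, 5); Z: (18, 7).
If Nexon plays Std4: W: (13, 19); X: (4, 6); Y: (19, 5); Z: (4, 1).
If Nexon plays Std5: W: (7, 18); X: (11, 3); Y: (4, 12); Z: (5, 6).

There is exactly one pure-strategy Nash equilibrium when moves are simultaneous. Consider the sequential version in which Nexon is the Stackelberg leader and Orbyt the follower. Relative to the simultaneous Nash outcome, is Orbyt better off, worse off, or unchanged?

Work backward from Orbyt's decision.
- Std1: Orbyt compares 13, 10, 6, 14 and picks Z; Nexon would get 17.
- Std2: Orbyt compares 15, 12, 20, 19 and picks Y; Nexon would get 8.
- Std3: Orbyt compares 3, 12, 5, 7 and picks X; Nexon would get 9.
- Std4: Orbyt compares 19, 6, 5, 1 and picks W; Nexon would get 13.
- Std5: Orbyt compares 18, 3, 12, 6 and picks W; Nexon would get 7.
Maximizing over 17, 8, 9, 13, 7, Nexon chooses Std1. Subgame-perfect outcome: (Std1, Z) with payoffs (17, 14).
Under simultaneous play:
Nexon's best replies: W→Std4; X→Std5; Y→Std1; Z→Std3.
Orbyt's best replies: Std1→Z; Std2→Y; Std3→X; Std4→W; Std5→W.
The unique mutual best reply is (Std4, W), giving (13, 19).
Orbyt earns 14 sequentially versus 19 at the Nash outcome: worse off.

worse off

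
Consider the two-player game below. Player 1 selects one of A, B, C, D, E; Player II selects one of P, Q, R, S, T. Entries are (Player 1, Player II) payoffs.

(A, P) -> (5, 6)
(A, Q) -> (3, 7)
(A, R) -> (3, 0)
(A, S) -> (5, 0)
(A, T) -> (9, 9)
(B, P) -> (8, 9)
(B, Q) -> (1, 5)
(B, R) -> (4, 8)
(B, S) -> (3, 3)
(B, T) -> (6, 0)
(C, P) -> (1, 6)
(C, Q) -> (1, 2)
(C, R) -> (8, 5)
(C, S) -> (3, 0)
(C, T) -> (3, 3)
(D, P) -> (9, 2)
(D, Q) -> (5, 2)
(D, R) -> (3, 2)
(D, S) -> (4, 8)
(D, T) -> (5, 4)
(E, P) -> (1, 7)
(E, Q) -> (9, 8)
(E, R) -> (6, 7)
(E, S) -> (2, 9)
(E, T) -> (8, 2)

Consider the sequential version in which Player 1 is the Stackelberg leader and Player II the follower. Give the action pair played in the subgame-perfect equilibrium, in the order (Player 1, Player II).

Work backward from Player II's decision.
- A: BR = T, leader payoff 9.
- B: BR = P, leader payoff 8.
- C: BR = P, leader payoff 1.
- D: BR = S, leader payoff 4.
- E: BR = S, leader payoff 2.
Player 1's induced payoffs are 9, 8, 1, 4, 2, so Player 1 commits to A. Subgame-perfect outcome: (A, T) with payoffs (9, 9).

(A, T)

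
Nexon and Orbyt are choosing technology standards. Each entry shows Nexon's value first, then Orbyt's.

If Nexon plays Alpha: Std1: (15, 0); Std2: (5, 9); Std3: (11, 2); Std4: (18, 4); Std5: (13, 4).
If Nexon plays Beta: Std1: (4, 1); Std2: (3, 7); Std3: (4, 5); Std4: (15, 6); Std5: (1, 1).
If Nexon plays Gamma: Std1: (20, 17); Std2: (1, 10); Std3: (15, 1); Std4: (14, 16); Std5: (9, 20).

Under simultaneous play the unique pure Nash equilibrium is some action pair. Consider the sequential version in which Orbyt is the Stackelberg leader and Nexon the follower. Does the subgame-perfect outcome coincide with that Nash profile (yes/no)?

no

Solve by backward induction (Orbyt leads).
- Std1 → Nexon plays Gamma (best of 15, 4, 20); Orbyt gets 17.
- Std2 → Nexon plays Alpha (best of 5, 3, 1); Orbyt gets 9.
- Std3 → Nexon plays Gamma (best of 11, 4, 15); Orbyt gets 1.
- Std4 → Nexon plays Alpha (best of 18, 15, 14); Orbyt gets 4.
- Std5 → Nexon plays Alpha (best of 13, 1, 9); Orbyt gets 4.
Among 17, 9, 1, 4, 4, the best is 17 at Std1. Subgame-perfect outcome: (Gamma, Std1) with payoffs (20, 17).
Now find the simultaneous Nash equilibrium.
Nexon's best replies: Std1→Gamma; Std2→Alpha; Std3→Gamma; Std4→Alpha; Std5→Alpha.
Orbyt's best replies: Alpha→Std2; Beta→Std2; Gamma→Std5.
Only (Alpha, Std2) has each player best-responding; Nash payoffs (5, 9).
Sequential outcome (Gamma, Std1) differs from the Nash profile (Alpha, Std2).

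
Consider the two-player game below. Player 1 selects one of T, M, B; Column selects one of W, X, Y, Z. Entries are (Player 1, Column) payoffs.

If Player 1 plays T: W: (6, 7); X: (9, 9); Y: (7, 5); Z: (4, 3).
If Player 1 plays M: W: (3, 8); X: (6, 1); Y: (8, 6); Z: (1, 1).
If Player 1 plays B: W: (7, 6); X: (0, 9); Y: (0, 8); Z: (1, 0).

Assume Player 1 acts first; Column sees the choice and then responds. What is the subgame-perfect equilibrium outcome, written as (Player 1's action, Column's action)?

Backward induction with Player 1 moving first.
- T → Column plays X (best of 7, 9, 5, 3); Player 1 gets 9.
- M → Column plays W (best of 8, 1, 6, 1); Player 1 gets 3.
- B → Column plays X (best of 6, 9, 8, 0); Player 1 gets 0.
Maximizing over 9, 3, 0, Player 1 chooses T. Subgame-perfect outcome: (T, X) with payoffs (9, 9).

(T, X)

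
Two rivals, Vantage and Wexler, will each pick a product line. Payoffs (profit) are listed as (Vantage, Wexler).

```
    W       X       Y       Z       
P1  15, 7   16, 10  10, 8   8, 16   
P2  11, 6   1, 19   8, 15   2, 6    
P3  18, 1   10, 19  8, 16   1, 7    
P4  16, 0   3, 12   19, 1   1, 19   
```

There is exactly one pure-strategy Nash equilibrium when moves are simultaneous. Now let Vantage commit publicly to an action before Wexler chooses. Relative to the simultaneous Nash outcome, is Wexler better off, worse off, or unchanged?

better off

Work backward from Wexler's decision.
- P1: Wexler compares 7, 10, 8, 16 and picks Z; Vantage would get 8.
- P2: Wexler compares 6, 19, 15, 6 and picks X; Vantage would get 1.
- P3: Wexler compares 1, 19, 16, 7 and picks X; Vantage would get 10.
- P4: Wexler compares 0, 12, 1, 19 and picks Z; Vantage would get 1.
Vantage's induced payoffs are 8, 1, 10, 1, so Vantage commits to P3. Subgame-perfect outcome: (P3, X) with payoffs (10, 19).
For the simultaneous game, intersect best replies.
Vantage's best replies: W→P3; X→P1; Y→P4; Z→P1.
Wexler's best replies: P1→Z; P2→X; P3→X; P4→Z.
The unique mutual best reply is (P1, Z), giving (8, 16).
Wexler earns 19 sequentially versus 16 at the Nash outcome: better off.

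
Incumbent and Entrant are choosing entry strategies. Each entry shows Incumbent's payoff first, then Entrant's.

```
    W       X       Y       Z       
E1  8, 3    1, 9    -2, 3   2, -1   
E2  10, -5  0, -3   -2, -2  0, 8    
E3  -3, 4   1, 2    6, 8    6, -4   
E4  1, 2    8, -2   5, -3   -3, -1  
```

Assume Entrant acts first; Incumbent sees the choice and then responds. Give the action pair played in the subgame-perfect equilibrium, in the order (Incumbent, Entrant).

Backward induction with Entrant moving first.
- W: Incumbent compares 8, 10, -3, 1 and picks E2; Entrant would get -5.
- X: Incumbent compares 1, 0, 1, 8 and picks E4; Entrant would get -2.
- Y: Incumbent compares -2, -2, 6, 5 and picks E3; Entrant would get 8.
- Z: Incumbent compares 2, 0, 6, -3 and picks E3; Entrant would get -4.
Among -5, -2, 8, -4, the best is 8 at Y. Subgame-perfect outcome: (E3, Y) with payoffs (6, 8).

(E3, Y)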